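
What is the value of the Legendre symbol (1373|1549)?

1

Reciprocity: 1373 ≡ 1 and 1549 ≡ 1 (mod 4), so (1373/1549) = +(1549/1373).
Reduce top mod 1373: now compute (176/1373).
Pull out 2^4: since 1373 ≡ 5 (mod 8), (2/1373) = -1, so (2/1373)^4 = +1.
Reciprocity: 11 ≡ 3 and 1373 ≡ 1 (mod 4), so (11/1373) = +(1373/11).
Reduce top mod 11: now compute (9/11).
Reciprocity: 9 ≡ 1 and 11 ≡ 3 (mod 4), so (9/11) = +(11/9).
Reduce top mod 9: now compute (2/9).
Pull out 2: since 9 ≡ 1 (mod 8), (2/9) = +1.
Reached (1/9) = 1. Collecting the sign flips along the way, the symbol is +1.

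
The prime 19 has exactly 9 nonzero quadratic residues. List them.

Square k = 1,…,9 (k and 19−k give the same square):
1²=1, 2²=4, 3²=9, 4²=16, 5²≡6, 6²≡17, 7²≡11, 8²≡7, 9²≡5 (mod 19).
So the quadratic residues mod 19 are {1, 4, 5, 6, 7, 9, 11, 16, 17}.

1 4 5 6 7 9 11 16 17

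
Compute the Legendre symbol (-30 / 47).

First reduce: -30 ≡ 17 (mod 47).
Reciprocity: 17 ≡ 1 and 47 ≡ 3 (mod 4), so (17/47) = +(47/17).
Reduce top mod 17: now compute (13/17).
Reciprocity: 13 ≡ 1 and 17 ≡ 1 (mod 4), so (13/17) = +(17/13).
Reduce top mod 13: now compute (4/13).
Pull out 2^2: since 13 ≡ 5 (mod 8), (2/13) = -1, so (2/13)^2 = +1.
Reached (1/13) = 1. Collecting the sign flips along the way, the symbol is +1.

1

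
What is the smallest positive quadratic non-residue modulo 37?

2

(2/37) = −1, so 2 is the smallest positive non-residue mod 37.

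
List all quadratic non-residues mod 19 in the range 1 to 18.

2 3 8 10 12 13 14 15 18

Square k = 1,…,9 (k and 19−k give the same square):
1²=1, 2²=4, 3²=9, 4²=16, 5²≡6, 6²≡17, 7²≡11, 8²≡7, 9²≡5 (mod 19).
The residues are {1, 4, 5, 6, 7, 9, 11, 16, 17}; the non-residues are the remaining 9 nonzero classes.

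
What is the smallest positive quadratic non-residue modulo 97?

5

(2/97) = +1, so 2 is a residue.
(3/97) = +1, so 3 is a residue.
(4/97) = +1, so 4 is a residue.
(5/97) = −1, so 5 is the smallest positive non-residue mod 97.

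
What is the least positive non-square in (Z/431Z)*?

7

(2/431) = +1, so 2 is a residue.
(3/431) = +1, so 3 is a residue.
(4/431) = +1, so 4 is a residue.
(5/431) = +1, so 5 is a residue.
(6/431) = +1, so 6 is a residue.
(7/431) = −1, so 7 is the smallest positive non-residue mod 431.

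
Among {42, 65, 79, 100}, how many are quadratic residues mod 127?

(42/127) = +1 → QR.
(65/127) = -1 → non-residue.
(79/127) = +1 → QR.
(100/127) = +1 → QR.
Total quadratic residues among the 4: 3.

3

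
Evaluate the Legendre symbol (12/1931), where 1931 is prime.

Pull out 2^2: since 1931 ≡ 3 (mod 8), (2/1931) = -1, so (2/1931)^2 = +1.
Reciprocity: 3 ≡ 3 and 1931 ≡ 3 (mod 4), so (3/1931) = −(1931/3).
Reduce top mod 3: now compute (2/3).
Pull out 2: since 3 ≡ 3 (mod 8), (2/3) = -1.
Reached (1/3) = 1. Collecting the sign flips along the way, the symbol is +1.

1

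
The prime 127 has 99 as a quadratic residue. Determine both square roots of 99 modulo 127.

37, 90

Since 127 ≡ 3 (mod 4), a square root of 99 is 99^((127+1)/4) = 99^32 mod 127.
Repeated squaring: 99^2≡22, 99^4≡103, 99^8≡68, 99^16≡52, 99^32≡37 (mod 127).
99^32 = 99^(32) ≡ 37 (mod 127).
Check: 37² = 1369 ≡ 99 (mod 127). The two roots are 37 and 90.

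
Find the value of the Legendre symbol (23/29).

Reciprocity: 23 ≡ 3 and 29 ≡ 1 (mod 4), so (23/29) = +(29/23).
Reduce top mod 23: now compute (6/23).
Pull out 2: since 23 ≡ 7 (mod 8), (2/23) = +1.
Reciprocity: 3 ≡ 3 and 23 ≡ 3 (mod 4), so (3/23) = −(23/3).
Reduce top mod 3: now compute (2/3).
Pull out 2: since 3 ≡ 3 (mod 8), (2/3) = -1.
Reached (1/3) = 1. Collecting the sign flips along the way, the symbol is +1.

1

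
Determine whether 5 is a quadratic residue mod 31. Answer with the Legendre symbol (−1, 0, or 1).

Reciprocity: 5 ≡ 1 and 31 ≡ 3 (mod 4), so (5/31) = +(31/5).
Reduce top mod 5: now compute (1/5).
Reached (1/5) = 1. Collecting the sign flips along the way, the symbol is +1.

1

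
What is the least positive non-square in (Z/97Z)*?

(2/97) = +1, so 2 is a residue.
(3/97) = +1, so 3 is a residue.
(4/97) = +1, so 4 is a residue.
(5/97) = −1, so 5 is the smallest positive non-residue mod 97.

5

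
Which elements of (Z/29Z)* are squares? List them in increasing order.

1,4,5,6,7,9,13,16,20,22,23,24,25,28

Square k = 1,…,14 (k and 29−k give the same square):
1²=1, 2²=4, 3²=9, 4²=16, 5²=25, 6²≡7, 7²≡20, 8²≡6, 9²≡23, 10²≡13, 11²≡5, 12²≡28, 13²≡24, 14²≡22 (mod 29).
So the quadratic residues mod 29 are {1, 4, 5, 6, 7, 9, 13, 16, 20, 22, 23, 24, 25, 28}.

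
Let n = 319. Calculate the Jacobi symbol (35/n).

Reciprocity: 35 ≡ 3 and 319 ≡ 3 (mod 4), so (35/319) = −(319/35).
Reduce top mod 35: now compute (4/35).
Pull out 2^2: since 35 ≡ 3 (mod 8), (2/35) = -1, so (2/35)^2 = +1.
Reached (1/35) = 1. Collecting the sign flips along the way, the symbol is -1.

-1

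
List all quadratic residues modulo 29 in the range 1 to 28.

1, 4, 5, 6, 7, 9, 13, 16, 20, 22, 23, 24, 25, 28

Square k = 1,…,14 (k and 29−k give the same square):
1²=1, 2²=4, 3²=9, 4²=16, 5²=25, 6²≡7, 7²≡20, 8²≡6, 9²≡23, 10²≡13, 11²≡5, 12²≡28, 13²≡24, 14²≡22 (mod 29).
So the quadratic residues mod 29 are {1, 4, 5, 6, 7, 9, 13, 16, 20, 22, 23, 24, 25, 28}.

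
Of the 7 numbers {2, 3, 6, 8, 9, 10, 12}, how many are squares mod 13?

(2/13) = -1 → non-residue.
(3/13) = +1 → QR.
(6/13) = -1 → non-residue.
(8/13) = -1 → non-residue.
(9/13) = +1 → QR.
(10/13) = +1 → QR.
(12/13) = +1 → QR.
Total quadratic residues among the 7: 4.

4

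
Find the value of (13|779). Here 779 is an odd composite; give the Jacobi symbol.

1

Reciprocity: 13 ≡ 1 and 779 ≡ 3 (mod 4), so (13/779) = +(779/13).
Reduce top mod 13: now compute (12/13).
Pull out 2^2: since 13 ≡ 5 (mod 8), (2/13) = -1, so (2/13)^2 = +1.
Reciprocity: 3 ≡ 3 and 13 ≡ 1 (mod 4), so (3/13) = +(13/3).
Reduce top mod 3: now compute (1/3).
Reached (1/3) = 1. Collecting the sign flips along the way, the symbol is +1.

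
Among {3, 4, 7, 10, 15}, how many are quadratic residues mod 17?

(3/17) = -1 → non-residue.
(4/17) = +1 → QR.
(7/17) = -1 → non-residue.
(10/17) = -1 → non-residue.
(15/17) = +1 → QR.
Total quadratic residues among the 5: 2.

2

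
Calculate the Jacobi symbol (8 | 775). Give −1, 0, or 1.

Pull out 2^3: since 775 ≡ 7 (mod 8), (2/775) = +1, so (2/775)^3 = +1.
Reached (1/775) = 1. Collecting the sign flips along the way, the symbol is +1.

1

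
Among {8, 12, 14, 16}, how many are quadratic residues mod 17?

2

(8/17) = +1 → QR.
(12/17) = -1 → non-residue.
(14/17) = -1 → non-residue.
(16/17) = +1 → QR.
Total quadratic residues among the 4: 2.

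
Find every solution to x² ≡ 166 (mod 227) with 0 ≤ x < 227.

47, 180

Since 227 ≡ 3 (mod 4), a square root of 166 is 166^((227+1)/4) = 166^57 mod 227.
Repeated squaring: 166^2≡89, 166^4≡203, 166^8≡122, 166^16≡129, 166^32≡70 (mod 227).
166^57 = 166^(32+16+8+1) ≡ 47 (mod 227).
Check: 47² = 2209 ≡ 166 (mod 227). The two roots are 47 and 180.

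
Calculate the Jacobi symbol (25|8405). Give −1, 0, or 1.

Reciprocity: 25 ≡ 1 and 8405 ≡ 1 (mod 4), so (25/8405) = +(8405/25).
Reduce top mod 25: now compute (5/25).
Reciprocity: 5 ≡ 1 and 25 ≡ 1 (mod 4), so (5/25) = +(25/5).
Reduce top mod 5: now compute (0/5).
Top reduces to 0: gcd > 1, so the symbol is 0.

0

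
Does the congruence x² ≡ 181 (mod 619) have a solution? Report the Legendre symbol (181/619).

Reciprocity: 181 ≡ 1 and 619 ≡ 3 (mod 4), so (181/619) = +(619/181).
Reduce top mod 181: now compute (76/181).
Pull out 2^2: since 181 ≡ 5 (mod 8), (2/181) = -1, so (2/181)^2 = +1.
Reciprocity: 19 ≡ 3 and 181 ≡ 1 (mod 4), so (19/181) = +(181/19).
Reduce top mod 19: now compute (10/19).
Pull out 2: since 19 ≡ 3 (mod 8), (2/19) = -1.
Reciprocity: 5 ≡ 1 and 19 ≡ 3 (mod 4), so (5/19) = +(19/5).
Reduce top mod 5: now compute (4/5).
Pull out 2^2: since 5 ≡ 5 (mod 8), (2/5) = -1, so (2/5)^2 = +1.
Reached (1/5) = 1. Collecting the sign flips along the way, the symbol is -1.

-1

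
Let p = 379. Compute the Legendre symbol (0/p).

0

Top reduces to 0: gcd > 1, so the symbol is 0.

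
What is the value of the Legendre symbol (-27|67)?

First reduce: -27 ≡ 40 (mod 67).
Pull out 2^3: since 67 ≡ 3 (mod 8), (2/67) = -1, so (2/67)^3 = -1.
Reciprocity: 5 ≡ 1 and 67 ≡ 3 (mod 4), so (5/67) = +(67/5).
Reduce top mod 5: now compute (2/5).
Pull out 2: since 5 ≡ 5 (mod 8), (2/5) = -1.
Reached (1/5) = 1. Collecting the sign flips along the way, the symbol is +1.

1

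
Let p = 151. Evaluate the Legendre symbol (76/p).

1

Pull out 2^2: since 151 ≡ 7 (mod 8), (2/151) = +1, so (2/151)^2 = +1.
Reciprocity: 19 ≡ 3 and 151 ≡ 3 (mod 4), so (19/151) = −(151/19).
Reduce top mod 19: now compute (18/19).
Pull out 2: since 19 ≡ 3 (mod 8), (2/19) = -1.
Reciprocity: 9 ≡ 1 and 19 ≡ 3 (mod 4), so (9/19) = +(19/9).
Reduce top mod 9: now compute (1/9).
Reached (1/9) = 1. Collecting the sign flips along the way, the symbol is +1.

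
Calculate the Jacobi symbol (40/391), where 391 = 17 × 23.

Pull out 2^3: since 391 ≡ 7 (mod 8), (2/391) = +1, so (2/391)^3 = +1.
Reciprocity: 5 ≡ 1 and 391 ≡ 3 (mod 4), so (5/391) = +(391/5).
Reduce top mod 5: now compute (1/5).
Reached (1/5) = 1. Collecting the sign flips along the way, the symbol is +1.

1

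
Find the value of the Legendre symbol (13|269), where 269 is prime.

Euler's criterion: (13/269) ≡ 13^134 (mod 269).
13^2 ≡ 169 (mod 269)
13^4 ≡ 47 (mod 269)
13^8 ≡ 57 (mod 269)
13^16 ≡ 21 (mod 269)
13^32 ≡ 172 (mod 269)
13^64 ≡ 263 (mod 269)
13^128 ≡ 36 (mod 269)
13^134 = 13^(128+4+2) ≡ 1 (mod 269).
Result is 1, so (13/269) = 1.

1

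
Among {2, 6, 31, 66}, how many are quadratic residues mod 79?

2

(2/79) = +1 → QR.
(6/79) = -1 → non-residue.
(31/79) = +1 → QR.
(66/79) = -1 → non-residue.
Total quadratic residues among the 4: 2.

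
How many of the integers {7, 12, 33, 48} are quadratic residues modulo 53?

1

(7/53) = +1 → QR.
(12/53) = -1 → non-residue.
(33/53) = -1 → non-residue.
(48/53) = -1 → non-residue.
Total quadratic residues among the 4: 1.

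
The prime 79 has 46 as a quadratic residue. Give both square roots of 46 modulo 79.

21, 58

Since 79 ≡ 3 (mod 4), a square root of 46 is 46^((79+1)/4) = 46^20 mod 79.
Repeated squaring: 46^2≡62, 46^4≡52, 46^8≡18, 46^16≡8 (mod 79).
46^20 = 46^(16+4) ≡ 21 (mod 79).
Check: 21² = 441 ≡ 46 (mod 79). The two roots are 21 and 58.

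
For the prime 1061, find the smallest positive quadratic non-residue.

(2/1061) = −1, so 2 is the smallest positive non-residue mod 1061.

2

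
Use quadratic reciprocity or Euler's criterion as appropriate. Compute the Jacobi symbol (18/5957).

-1

Pull out 2: since 5957 ≡ 5 (mod 8), (2/5957) = -1.
Reciprocity: 9 ≡ 1 and 5957 ≡ 1 (mod 4), so (9/5957) = +(5957/9).
Reduce top mod 9: now compute (8/9).
Pull out 2^3: since 9 ≡ 1 (mod 8), (2/9) = +1, so (2/9)^3 = +1.
Reached (1/9) = 1. Collecting the sign flips along the way, the symbol is -1.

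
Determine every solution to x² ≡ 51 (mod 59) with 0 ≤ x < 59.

13, 46

Since 59 ≡ 3 (mod 4), a square root of 51 is 51^((59+1)/4) = 51^15 mod 59.
Repeated squaring: 51^2≡5, 51^4≡25, 51^8≡35 (mod 59).
51^15 = 51^(8+4+2+1) ≡ 46 (mod 59).
Check: 46² = 2116 ≡ 51 (mod 59). The two roots are 13 and 46.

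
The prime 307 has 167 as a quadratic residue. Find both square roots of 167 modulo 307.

Since 307 ≡ 3 (mod 4), a square root of 167 is 167^((307+1)/4) = 167^77 mod 307.
Repeated squaring: 167^2≡259, 167^4≡155, 167^8≡79, 167^16≡101, 167^32≡70, 167^64≡295 (mod 307).
167^77 = 167^(64+8+4+1) ≡ 144 (mod 307).
Check: 144² = 20736 ≡ 167 (mod 307). The two roots are 144 and 163.

144, 163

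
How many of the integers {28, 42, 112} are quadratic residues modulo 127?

1

(28/127) = -1 → non-residue.
(42/127) = +1 → QR.
(112/127) = -1 → non-residue.
Total quadratic residues among the 3: 1.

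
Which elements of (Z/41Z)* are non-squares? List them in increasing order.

3 6 7 11 12 13 14 15 17 19 22 24 26 27 28 29 30 34 35 38

Square k = 1,…,20 (k and 41−k give the same square):
1²=1, 2²=4, 3²=9, 4²=16, 5²=25, 6²=36, 7²≡8, 8²≡23, 9²≡40, 10²≡18, 11²≡39, 12²≡21, 13²≡5, 14²≡32, 15²≡20, 16²≡10, 17²≡2, 18²≡37, 19²≡33, 20²≡31 (mod 41).
The residues are {1, 2, 4, 5, 8, 9, 10, 16, 18, 20, 21, 23, 25, 31, 32, 33, 36, 37, 39, 40}; the non-residues are the remaining 20 nonzero classes.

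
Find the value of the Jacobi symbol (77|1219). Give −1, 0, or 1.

Reciprocity: 77 ≡ 1 and 1219 ≡ 3 (mod 4), so (77/1219) = +(1219/77).
Reduce top mod 77: now compute (64/77).
Pull out 2^6: since 77 ≡ 5 (mod 8), (2/77) = -1, so (2/77)^6 = +1.
Reached (1/77) = 1. Collecting the sign flips along the way, the symbol is +1.

1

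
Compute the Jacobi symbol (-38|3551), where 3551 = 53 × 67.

First reduce: -38 ≡ 3513 (mod 3551).
Reciprocity: 3513 ≡ 1 and 3551 ≡ 3 (mod 4), so (3513/3551) = +(3551/3513).
Reduce top mod 3513: now compute (38/3513).
Pull out 2: since 3513 ≡ 1 (mod 8), (2/3513) = +1.
Reciprocity: 19 ≡ 3 and 3513 ≡ 1 (mod 4), so (19/3513) = +(3513/19).
Reduce top mod 19: now compute (17/19).
Reciprocity: 17 ≡ 1 and 19 ≡ 3 (mod 4), so (17/19) = +(19/17).
Reduce top mod 17: now compute (2/17).
Pull out 2: since 17 ≡ 1 (mod 8), (2/17) = +1.
Reached (1/17) = 1. Collecting the sign flips along the way, the symbol is +1.

1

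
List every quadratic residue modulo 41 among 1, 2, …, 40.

Square k = 1,…,20 (k and 41−k give the same square):
1²=1, 2²=4, 3²=9, 4²=16, 5²=25, 6²=36, 7²≡8, 8²≡23, 9²≡40, 10²≡18, 11²≡39, 12²≡21, 13²≡5, 14²≡32, 15²≡20, 16²≡10, 17²≡2, 18²≡37, 19²≡33, 20²≡31 (mod 41).
So the quadratic residues mod 41 are {1, 2, 4, 5, 8, 9, 10, 16, 18, 20, 21, 23, 25, 31, 32, 33, 36, 37, 39, 40}.

1,2,4,5,8,9,10,16,18,20,21,23,25,31,32,33,36,37,39,40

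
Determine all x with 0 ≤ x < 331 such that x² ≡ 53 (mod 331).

Since 331 ≡ 3 (mod 4), a square root of 53 is 53^((331+1)/4) = 53^83 mod 331.
Repeated squaring: 53^2≡161, 53^4≡103, 53^8≡17, 53^16≡289, 53^32≡109, 53^64≡296 (mod 331).
53^83 = 53^(64+16+2+1) ≡ 265 (mod 331).
Check: 265² = 70225 ≡ 53 (mod 331). The two roots are 66 and 265.

66, 265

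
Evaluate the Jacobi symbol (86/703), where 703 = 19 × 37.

-1

Pull out 2: since 703 ≡ 7 (mod 8), (2/703) = +1.
Reciprocity: 43 ≡ 3 and 703 ≡ 3 (mod 4), so (43/703) = −(703/43).
Reduce top mod 43: now compute (15/43).
Reciprocity: 15 ≡ 3 and 43 ≡ 3 (mod 4), so (15/43) = −(43/15).
Reduce top mod 15: now compute (13/15).
Reciprocity: 13 ≡ 1 and 15 ≡ 3 (mod 4), so (13/15) = +(15/13).
Reduce top mod 13: now compute (2/13).
Pull out 2: since 13 ≡ 5 (mod 8), (2/13) = -1.
Reached (1/13) = 1. Collecting the sign flips along the way, the symbol is -1.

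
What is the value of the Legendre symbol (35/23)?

First reduce: 35 ≡ 12 (mod 23).
Pull out 2^2: since 23 ≡ 7 (mod 8), (2/23) = +1, so (2/23)^2 = +1.
Reciprocity: 3 ≡ 3 and 23 ≡ 3 (mod 4), so (3/23) = −(23/3).
Reduce top mod 3: now compute (2/3).
Pull out 2: since 3 ≡ 3 (mod 8), (2/3) = -1.
Reached (1/3) = 1. Collecting the sign flips along the way, the symbol is +1.

1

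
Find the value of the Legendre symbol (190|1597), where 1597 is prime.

Pull out 2: since 1597 ≡ 5 (mod 8), (2/1597) = -1.
Reciprocity: 95 ≡ 3 and 1597 ≡ 1 (mod 4), so (95/1597) = +(1597/95).
Reduce top mod 95: now compute (77/95).
Reciprocity: 77 ≡ 1 and 95 ≡ 3 (mod 4), so (77/95) = +(95/77).
Reduce top mod 77: now compute (18/77).
Pull out 2: since 77 ≡ 5 (mod 8), (2/77) = -1.
Reciprocity: 9 ≡ 1 and 77 ≡ 1 (mod 4), so (9/77) = +(77/9).
Reduce top mod 9: now compute (5/9).
Reciprocity: 5 ≡ 1 and 9 ≡ 1 (mod 4), so (5/9) = +(9/5).
Reduce top mod 5: now compute (4/5).
Pull out 2^2: since 5 ≡ 5 (mod 8), (2/5) = -1, so (2/5)^2 = +1.
Reached (1/5) = 1. Collecting the sign flips along the way, the symbol is +1.

1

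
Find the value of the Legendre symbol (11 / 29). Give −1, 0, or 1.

-1

Reciprocity: 11 ≡ 3 and 29 ≡ 1 (mod 4), so (11/29) = +(29/11).
Reduce top mod 11: now compute (7/11).
Reciprocity: 7 ≡ 3 and 11 ≡ 3 (mod 4), so (7/11) = −(11/7).
Reduce top mod 7: now compute (4/7).
Pull out 2^2: since 7 ≡ 7 (mod 8), (2/7) = +1, so (2/7)^2 = +1.
Reached (1/7) = 1. Collecting the sign flips along the way, the symbol is -1.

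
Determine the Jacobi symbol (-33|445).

First reduce: -33 ≡ 412 (mod 445).
Pull out 2^2: since 445 ≡ 5 (mod 8), (2/445) = -1, so (2/445)^2 = +1.
Reciprocity: 103 ≡ 3 and 445 ≡ 1 (mod 4), so (103/445) = +(445/103).
Reduce top mod 103: now compute (33/103).
Reciprocity: 33 ≡ 1 and 103 ≡ 3 (mod 4), so (33/103) = +(103/33).
Reduce top mod 33: now compute (4/33).
Pull out 2^2: since 33 ≡ 1 (mod 8), (2/33) = +1, so (2/33)^2 = +1.
Reached (1/33) = 1. Collecting the sign flips along the way, the symbol is +1.

1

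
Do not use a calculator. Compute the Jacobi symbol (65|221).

0

Reciprocity: 65 ≡ 1 and 221 ≡ 1 (mod 4), so (65/221) = +(221/65).
Reduce top mod 65: now compute (26/65).
Pull out 2: since 65 ≡ 1 (mod 8), (2/65) = +1.
Reciprocity: 13 ≡ 1 and 65 ≡ 1 (mod 4), so (13/65) = +(65/13).
Reduce top mod 13: now compute (0/13).
Top reduces to 0: gcd > 1, so the symbol is 0.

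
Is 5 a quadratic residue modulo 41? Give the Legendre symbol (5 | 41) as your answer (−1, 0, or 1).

1

Reciprocity: 5 ≡ 1 and 41 ≡ 1 (mod 4), so (5/41) = +(41/5).
Reduce top mod 5: now compute (1/5).
Reached (1/5) = 1. Collecting the sign flips along the way, the symbol is +1.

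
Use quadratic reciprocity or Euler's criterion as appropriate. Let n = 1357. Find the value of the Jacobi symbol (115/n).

Reciprocity: 115 ≡ 3 and 1357 ≡ 1 (mod 4), so (115/1357) = +(1357/115).
Reduce top mod 115: now compute (92/115).
Pull out 2^2: since 115 ≡ 3 (mod 8), (2/115) = -1, so (2/115)^2 = +1.
Reciprocity: 23 ≡ 3 and 115 ≡ 3 (mod 4), so (23/115) = −(115/23).
Reduce top mod 23: now compute (0/23).
Top reduces to 0: gcd > 1, so the symbol is 0.

0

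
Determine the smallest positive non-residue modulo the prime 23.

(2/23) = +1, so 2 is a residue.
(3/23) = +1, so 3 is a residue.
(4/23) = +1, so 4 is a residue.
(5/23) = −1, so 5 is the smallest positive non-residue mod 23.

5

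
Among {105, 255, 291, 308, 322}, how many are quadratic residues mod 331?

(105/331) = +1 → QR.
(255/331) = -1 → non-residue.
(291/331) = +1 → QR.
(308/331) = +1 → QR.
(322/331) = -1 → non-residue.
Total quadratic residues among the 5: 3.

3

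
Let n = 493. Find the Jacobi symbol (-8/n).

-1

First reduce: -8 ≡ 485 (mod 493).
Reciprocity: 485 ≡ 1 and 493 ≡ 1 (mod 4), so (485/493) = +(493/485).
Reduce top mod 485: now compute (8/485).
Pull out 2^3: since 485 ≡ 5 (mod 8), (2/485) = -1, so (2/485)^3 = -1.
Reached (1/485) = 1. Collecting the sign flips along the way, the symbol is -1.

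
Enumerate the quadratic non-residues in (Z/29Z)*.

Square k = 1,…,14 (k and 29−k give the same square):
1²=1, 2²=4, 3²=9, 4²=16, 5²=25, 6²≡7, 7²≡20, 8²≡6, 9²≡23, 10²≡13, 11²≡5, 12²≡28, 13²≡24, 14²≡22 (mod 29).
The residues are {1, 4, 5, 6, 7, 9, 13, 16, 20, 22, 23, 24, 25, 28}; the non-residues are the remaining 14 nonzero classes.

2,3,8,10,11,12,14,15,17,18,19,21,26,27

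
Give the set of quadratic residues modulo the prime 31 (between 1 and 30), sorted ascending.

Square k = 1,…,15 (k and 31−k give the same square):
1²=1, 2²=4, 3²=9, 4²=16, 5²=25, 6²≡5, 7²≡18, 8²≡2, 9²≡19, 10²≡7, 11²≡28, 12²≡20, 13²≡14, 14²≡10, 15²≡8 (mod 31).
So the quadratic residues mod 31 are {1, 2, 4, 5, 7, 8, 9, 10, 14, 16, 18, 19, 20, 25, 28}.

1, 2, 4, 5, 7, 8, 9, 10, 14, 16, 18, 19, 20, 25, 28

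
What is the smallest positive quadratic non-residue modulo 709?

(2/709) = −1, so 2 is the smallest positive non-residue mod 709.

2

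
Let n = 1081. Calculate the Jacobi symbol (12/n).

Pull out 2^2: since 1081 ≡ 1 (mod 8), (2/1081) = +1, so (2/1081)^2 = +1.
Reciprocity: 3 ≡ 3 and 1081 ≡ 1 (mod 4), so (3/1081) = +(1081/3).
Reduce top mod 3: now compute (1/3).
Reached (1/3) = 1. Collecting the sign flips along the way, the symbol is +1.

1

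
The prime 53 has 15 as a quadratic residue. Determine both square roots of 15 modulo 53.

11, 42

53 ≡ 1 (mod 4), so we find a root by search.
Trying successive values, 11² = 121 ≡ 15 (mod 53). The other root is 53 − 11 = 42.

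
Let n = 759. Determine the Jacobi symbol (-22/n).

0

First reduce: -22 ≡ 737 (mod 759).
Reciprocity: 737 ≡ 1 and 759 ≡ 3 (mod 4), so (737/759) = +(759/737).
Reduce top mod 737: now compute (22/737).
Pull out 2: since 737 ≡ 1 (mod 8), (2/737) = +1.
Reciprocity: 11 ≡ 3 and 737 ≡ 1 (mod 4), so (11/737) = +(737/11).
Reduce top mod 11: now compute (0/11).
Top reduces to 0: gcd > 1, so the symbol is 0.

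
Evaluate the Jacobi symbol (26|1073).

Pull out 2: since 1073 ≡ 1 (mod 8), (2/1073) = +1.
Reciprocity: 13 ≡ 1 and 1073 ≡ 1 (mod 4), so (13/1073) = +(1073/13).
Reduce top mod 13: now compute (7/13).
Reciprocity: 7 ≡ 3 and 13 ≡ 1 (mod 4), so (7/13) = +(13/7).
Reduce top mod 7: now compute (6/7).
Pull out 2: since 7 ≡ 7 (mod 8), (2/7) = +1.
Reciprocity: 3 ≡ 3 and 7 ≡ 3 (mod 4), so (3/7) = −(7/3).
Reduce top mod 3: now compute (1/3).
Reached (1/3) = 1. Collecting the sign flips along the way, the symbol is -1.

-1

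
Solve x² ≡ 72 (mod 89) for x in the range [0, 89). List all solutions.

89 ≡ 1 (mod 4), so we find a root by search.
Trying successive values, 28² = 784 ≡ 72 (mod 89). The other root is 89 − 28 = 61.

28, 61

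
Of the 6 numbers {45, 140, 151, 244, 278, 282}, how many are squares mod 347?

4

(45/347) = -1 → non-residue.
(140/347) = +1 → QR.
(151/347) = -1 → non-residue.
(244/347) = +1 → QR.
(278/347) = +1 → QR.
(282/347) = +1 → QR.
Total quadratic residues among the 6: 4.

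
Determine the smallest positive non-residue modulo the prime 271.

3

(2/271) = +1, so 2 is a residue.
(3/271) = −1, so 3 is the smallest positive non-residue mod 271.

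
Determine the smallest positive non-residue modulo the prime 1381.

2

(2/1381) = −1, so 2 is the smallest positive non-residue mod 1381.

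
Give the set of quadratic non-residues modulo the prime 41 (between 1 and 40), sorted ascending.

Square k = 1,…,20 (k and 41−k give the same square):
1²=1, 2²=4, 3²=9, 4²=16, 5²=25, 6²=36, 7²≡8, 8²≡23, 9²≡40, 10²≡18, 11²≡39, 12²≡21, 13²≡5, 14²≡32, 15²≡20, 16²≡10, 17²≡2, 18²≡37, 19²≡33, 20²≡31 (mod 41).
The residues are {1, 2, 4, 5, 8, 9, 10, 16, 18, 20, 21, 23, 25, 31, 32, 33, 36, 37, 39, 40}; the non-residues are the remaining 20 nonzero classes.

3,6,7,11,12,13,14,15,17,19,22,24,26,27,28,29,30,34,35,38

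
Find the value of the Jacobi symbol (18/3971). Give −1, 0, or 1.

Pull out 2: since 3971 ≡ 3 (mod 8), (2/3971) = -1.
Reciprocity: 9 ≡ 1 and 3971 ≡ 3 (mod 4), so (9/3971) = +(3971/9).
Reduce top mod 9: now compute (2/9).
Pull out 2: since 9 ≡ 1 (mod 8), (2/9) = +1.
Reached (1/9) = 1. Collecting the sign flips along the way, the symbol is -1.

-1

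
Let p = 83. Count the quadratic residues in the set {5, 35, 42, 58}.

0

(5/83) = -1 → non-residue.
(35/83) = -1 → non-residue.
(42/83) = -1 → non-residue.
(58/83) = -1 → non-residue.
Total quadratic residues among the 4: 0.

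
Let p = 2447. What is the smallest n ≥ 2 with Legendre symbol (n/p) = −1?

5

(2/2447) = +1, so 2 is a residue.
(3/2447) = +1, so 3 is a residue.
(4/2447) = +1, so 4 is a residue.
(5/2447) = −1, so 5 is the smallest positive non-residue mod 2447.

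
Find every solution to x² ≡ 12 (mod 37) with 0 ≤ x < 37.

7, 30

37 ≡ 1 (mod 4), so we find a root by search.
Trying successive values, 7² = 49 ≡ 12 (mod 37). The other root is 37 − 7 = 30.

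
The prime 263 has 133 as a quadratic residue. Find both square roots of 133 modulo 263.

Since 263 ≡ 3 (mod 4), a square root of 133 is 133^((263+1)/4) = 133^66 mod 263.
Repeated squaring: 133^2≡68, 133^4≡153, 133^8≡2, 133^16≡4, 133^32≡16, 133^64≡256 (mod 263).
133^66 = 133^(64+2) ≡ 50 (mod 263).
Check: 50² = 2500 ≡ 133 (mod 263). The two roots are 50 and 213.

50, 213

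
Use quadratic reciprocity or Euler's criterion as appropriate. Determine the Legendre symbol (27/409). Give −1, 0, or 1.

1

Reciprocity: 27 ≡ 3 and 409 ≡ 1 (mod 4), so (27/409) = +(409/27).
Reduce top mod 27: now compute (4/27).
Pull out 2^2: since 27 ≡ 3 (mod 8), (2/27) = -1, so (2/27)^2 = +1.
Reached (1/27) = 1. Collecting the sign flips along the way, the symbol is +1.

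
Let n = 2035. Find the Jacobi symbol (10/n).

Pull out 2: since 2035 ≡ 3 (mod 8), (2/2035) = -1.
Reciprocity: 5 ≡ 1 and 2035 ≡ 3 (mod 4), so (5/2035) = +(2035/5).
Reduce top mod 5: now compute (0/5).
Top reduces to 0: gcd > 1, so the symbol is 0.

0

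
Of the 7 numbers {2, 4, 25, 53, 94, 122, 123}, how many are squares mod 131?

5

(2/131) = -1 → non-residue.
(4/131) = +1 → QR.
(25/131) = +1 → QR.
(53/131) = +1 → QR.
(94/131) = +1 → QR.
(122/131) = -1 → non-residue.
(123/131) = +1 → QR.
Total quadratic residues among the 7: 5.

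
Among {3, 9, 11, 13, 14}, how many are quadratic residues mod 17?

2

(3/17) = -1 → non-residue.
(9/17) = +1 → QR.
(11/17) = -1 → non-residue.
(13/17) = +1 → QR.
(14/17) = -1 → non-residue.
Total quadratic residues among the 5: 2.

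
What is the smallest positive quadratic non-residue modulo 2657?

(2/2657) = +1, so 2 is a residue.
(3/2657) = −1, so 3 is the smallest positive non-residue mod 2657.

3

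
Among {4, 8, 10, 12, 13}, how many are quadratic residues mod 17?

3

(4/17) = +1 → QR.
(8/17) = +1 → QR.
(10/17) = -1 → non-residue.
(12/17) = -1 → non-residue.
(13/17) = +1 → QR.
Total quadratic residues among the 5: 3.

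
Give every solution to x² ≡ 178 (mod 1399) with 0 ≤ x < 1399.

Since 1399 ≡ 3 (mod 4), a square root of 178 is 178^((1399+1)/4) = 178^350 mod 1399.
Repeated squaring: 178^2≡906, 178^4≡1022, 178^8≡830, 178^16≡592, 178^32≡714, 178^64≡560, 178^128≡224, 178^256≡1211 (mod 1399).
178^350 = 178^(256+64+16+8+4+2) ≡ 1286 (mod 1399).
Check: 1286² = 1653796 ≡ 178 (mod 1399). The two roots are 113 and 1286.

113, 1286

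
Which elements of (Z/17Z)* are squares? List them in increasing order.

1, 2, 4, 8, 9, 13, 15, 16

Square k = 1,…,8 (k and 17−k give the same square):
1²=1, 2²=4, 3²=9, 4²=16, 5²≡8, 6²≡2, 7²≡15, 8²≡13 (mod 17).
So the quadratic residues mod 17 are {1, 2, 4, 8, 9, 13, 15, 16}.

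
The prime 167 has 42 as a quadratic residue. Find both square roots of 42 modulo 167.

Since 167 ≡ 3 (mod 4), a square root of 42 is 42^((167+1)/4) = 42^42 mod 167.
Repeated squaring: 42^2≡94, 42^4≡152, 42^8≡58, 42^16≡24, 42^32≡75 (mod 167).
42^42 = 42^(32+8+2) ≡ 84 (mod 167).
Check: 84² = 7056 ≡ 42 (mod 167). The two roots are 83 and 84.

83, 84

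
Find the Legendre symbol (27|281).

Reciprocity: 27 ≡ 3 and 281 ≡ 1 (mod 4), so (27/281) = +(281/27).
Reduce top mod 27: now compute (11/27).
Reciprocity: 11 ≡ 3 and 27 ≡ 3 (mod 4), so (11/27) = −(27/11).
Reduce top mod 11: now compute (5/11).
Reciprocity: 5 ≡ 1 and 11 ≡ 3 (mod 4), so (5/11) = +(11/5).
Reduce top mod 5: now compute (1/5).
Reached (1/5) = 1. Collecting the sign flips along the way, the symbol is -1.

-1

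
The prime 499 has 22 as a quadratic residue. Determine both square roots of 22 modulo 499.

114, 385

Since 499 ≡ 3 (mod 4), a square root of 22 is 22^((499+1)/4) = 22^125 mod 499.
Repeated squaring: 22^2≡484, 22^4≡225, 22^8≡226, 22^16≡178, 22^32≡247, 22^64≡131 (mod 499).
22^125 = 22^(64+32+16+8+4+1) ≡ 385 (mod 499).
Check: 385² = 148225 ≡ 22 (mod 499). The two roots are 114 and 385.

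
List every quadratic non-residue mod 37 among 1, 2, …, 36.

Square k = 1,…,18 (k and 37−k give the same square):
1²=1, 2²=4, 3²=9, 4²=16, 5²=25, 6²=36, 7²≡12, 8²≡27, 9²≡7, 10²≡26, 11²≡10, 12²≡33, 13²≡21, 14²≡11, 15²≡3, 16²≡34, 17²≡30, 18²≡28 (mod 37).
The residues are {1, 3, 4, 7, 9, 10, 11, 12, 16, 21, 25, 26, 27, 28, 30, 33, 34, 36}; the non-residues are the remaining 18 nonzero classes.

2,5,6,8,13,14,15,17,18,19,20,22,23,24,29,31,32,35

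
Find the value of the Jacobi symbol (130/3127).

1

Pull out 2: since 3127 ≡ 7 (mod 8), (2/3127) = +1.
Reciprocity: 65 ≡ 1 and 3127 ≡ 3 (mod 4), so (65/3127) = +(3127/65).
Reduce top mod 65: now compute (7/65).
Reciprocity: 7 ≡ 3 and 65 ≡ 1 (mod 4), so (7/65) = +(65/7).
Reduce top mod 7: now compute (2/7).
Pull out 2: since 7 ≡ 7 (mod 8), (2/7) = +1.
Reached (1/7) = 1. Collecting the sign flips along the way, the symbol is +1.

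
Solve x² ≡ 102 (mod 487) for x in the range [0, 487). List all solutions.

104, 383

Since 487 ≡ 3 (mod 4), a square root of 102 is 102^((487+1)/4) = 102^122 mod 487.
Repeated squaring: 102^2≡177, 102^4≡161, 102^8≡110, 102^16≡412, 102^32≡268, 102^64≡235 (mod 487).
102^122 = 102^(64+32+16+8+2) ≡ 383 (mod 487).
Check: 383² = 146689 ≡ 102 (mod 487). The two roots are 104 and 383.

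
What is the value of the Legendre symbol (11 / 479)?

1

Euler's criterion: (11/479) ≡ 11^239 (mod 479).
11^2 ≡ 121 (mod 479)
11^4 ≡ 271 (mod 479)
11^8 ≡ 154 (mod 479)
11^16 ≡ 245 (mod 479)
11^32 ≡ 150 (mod 479)
11^64 ≡ 466 (mod 479)
11^128 ≡ 169 (mod 479)
11^239 = 11^(128+64+32+8+4+2+1) ≡ 1 (mod 479).
Result is 1, so (11/479) = 1.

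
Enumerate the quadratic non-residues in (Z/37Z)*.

2,5,6,8,13,14,15,17,18,19,20,22,23,24,29,31,32,35

Square k = 1,…,18 (k and 37−k give the same square):
1²=1, 2²=4, 3²=9, 4²=16, 5²=25, 6²=36, 7²≡12, 8²≡27, 9²≡7, 10²≡26, 11²≡10, 12²≡33, 13²≡21, 14²≡11, 15²≡3, 16²≡34, 17²≡30, 18²≡28 (mod 37).
The residues are {1, 3, 4, 7, 9, 10, 11, 12, 16, 21, 25, 26, 27, 28, 30, 33, 34, 36}; the non-residues are the remaining 18 nonzero classes.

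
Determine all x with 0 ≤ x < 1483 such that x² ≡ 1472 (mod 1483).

667, 816

Since 1483 ≡ 3 (mod 4), a square root of 1472 is 1472^((1483+1)/4) = 1472^371 mod 1483.
Repeated squaring: 1472^2≡121, 1472^4≡1294, 1472^8≡129, 1472^16≡328, 1472^32≡808, 1472^64≡344, 1472^128≡1179, 1472^256≡470 (mod 1483).
1472^371 = 1472^(256+64+32+16+2+1) ≡ 667 (mod 1483).
Check: 667² = 444889 ≡ 1472 (mod 1483). The two roots are 667 and 816.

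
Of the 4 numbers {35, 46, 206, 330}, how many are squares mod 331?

1

(35/331) = -1 → non-residue.
(46/331) = +1 → QR.
(206/331) = -1 → non-residue.
(330/331) = -1 → non-residue.
Total quadratic residues among the 4: 1.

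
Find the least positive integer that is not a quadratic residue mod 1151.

13

(2/1151) = +1, so 2 is a residue.
(3/1151) = +1, so 3 is a residue.
(4/1151) = +1, so 4 is a residue.
(5/1151) = +1, so 5 is a residue.
(6/1151) = +1, so 6 is a residue.
(7/1151) = +1, so 7 is a residue.
(8/1151) = +1, so 8 is a residue.
(9/1151) = +1, so 9 is a residue.
(10/1151) = +1, so 10 is a residue.
(11/1151) = +1, so 11 is a residue.
(12/1151) = +1, so 12 is a residue.
(13/1151) = −1, so 13 is the smallest positive non-residue mod 1151.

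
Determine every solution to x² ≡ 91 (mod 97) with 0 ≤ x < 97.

97 ≡ 1 (mod 4), so we find a root by search.
Trying successive values, 24² = 576 ≡ 91 (mod 97). The other root is 97 − 24 = 73.

24, 73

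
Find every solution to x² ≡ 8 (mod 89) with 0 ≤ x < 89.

89 ≡ 1 (mod 4), so we find a root by search.
Trying successive values, 39² = 1521 ≡ 8 (mod 89). The other root is 89 − 39 = 50.

39, 50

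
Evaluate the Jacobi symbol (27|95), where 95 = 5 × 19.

1

Reciprocity: 27 ≡ 3 and 95 ≡ 3 (mod 4), so (27/95) = −(95/27).
Reduce top mod 27: now compute (14/27).
Pull out 2: since 27 ≡ 3 (mod 8), (2/27) = -1.
Reciprocity: 7 ≡ 3 and 27 ≡ 3 (mod 4), so (7/27) = −(27/7).
Reduce top mod 7: now compute (6/7).
Pull out 2: since 7 ≡ 7 (mod 8), (2/7) = +1.
Reciprocity: 3 ≡ 3 and 7 ≡ 3 (mod 4), so (3/7) = −(7/3).
Reduce top mod 3: now compute (1/3).
Reached (1/3) = 1. Collecting the sign flips along the way, the symbol is +1.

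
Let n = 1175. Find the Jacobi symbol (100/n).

0

Pull out 2^2: since 1175 ≡ 7 (mod 8), (2/1175) = +1, so (2/1175)^2 = +1.
Reciprocity: 25 ≡ 1 and 1175 ≡ 3 (mod 4), so (25/1175) = +(1175/25).
Reduce top mod 25: now compute (0/25).
Top reduces to 0: gcd > 1, so the symbol is 0.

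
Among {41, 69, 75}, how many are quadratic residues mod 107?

(41/107) = +1 → QR.
(69/107) = +1 → QR.
(75/107) = +1 → QR.
Total quadratic residues among the 3: 3.

3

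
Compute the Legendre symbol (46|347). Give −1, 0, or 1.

Pull out 2: since 347 ≡ 3 (mod 8), (2/347) = -1.
Reciprocity: 23 ≡ 3 and 347 ≡ 3 (mod 4), so (23/347) = −(347/23).
Reduce top mod 23: now compute (2/23).
Pull out 2: since 23 ≡ 7 (mod 8), (2/23) = +1.
Reached (1/23) = 1. Collecting the sign flips along the way, the symbol is +1.

1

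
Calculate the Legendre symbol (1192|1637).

Pull out 2^3: since 1637 ≡ 5 (mod 8), (2/1637) = -1, so (2/1637)^3 = -1.
Reciprocity: 149 ≡ 1 and 1637 ≡ 1 (mod 4), so (149/1637) = +(1637/149).
Reduce top mod 149: now compute (147/149).
Reciprocity: 147 ≡ 3 and 149 ≡ 1 (mod 4), so (147/149) = +(149/147).
Reduce top mod 147: now compute (2/147).
Pull out 2: since 147 ≡ 3 (mod 8), (2/147) = -1.
Reached (1/147) = 1. Collecting the sign flips along the way, the symbol is +1.

1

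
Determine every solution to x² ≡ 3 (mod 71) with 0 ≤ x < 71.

28, 43

Since 71 ≡ 3 (mod 4), a square root of 3 is 3^((71+1)/4) = 3^18 mod 71.
Repeated squaring: 3^2≡9, 3^4≡10, 3^8≡29, 3^16≡60 (mod 71).
3^18 = 3^(16+2) ≡ 43 (mod 71).
Check: 43² = 1849 ≡ 3 (mod 71). The two roots are 28 and 43.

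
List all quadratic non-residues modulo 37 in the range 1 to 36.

2,5,6,8,13,14,15,17,18,19,20,22,23,24,29,31,32,35

Square k = 1,…,18 (k and 37−k give the same square):
1²=1, 2²=4, 3²=9, 4²=16, 5²=25, 6²=36, 7²≡12, 8²≡27, 9²≡7, 10²≡26, 11²≡10, 12²≡33, 13²≡21, 14²≡11, 15²≡3, 16²≡34, 17²≡30, 18²≡28 (mod 37).
The residues are {1, 3, 4, 7, 9, 10, 11, 12, 16, 21, 25, 26, 27, 28, 30, 33, 34, 36}; the non-residues are the remaining 18 nonzero classes.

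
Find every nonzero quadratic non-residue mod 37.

Square k = 1,…,18 (k and 37−k give the same square):
1²=1, 2²=4, 3²=9, 4²=16, 5²=25, 6²=36, 7²≡12, 8²≡27, 9²≡7, 10²≡26, 11²≡10, 12²≡33, 13²≡21, 14²≡11, 15²≡3, 16²≡34, 17²≡30, 18²≡28 (mod 37).
The residues are {1, 3, 4, 7, 9, 10, 11, 12, 16, 21, 25, 26, 27, 28, 30, 33, 34, 36}; the non-residues are the remaining 18 nonzero classes.

2, 5, 6, 8, 13, 14, 15, 17, 18, 19, 20, 22, 23, 24, 29, 31, 32, 35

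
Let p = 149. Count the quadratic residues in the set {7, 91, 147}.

1

(7/149) = +1 → QR.
(91/149) = -1 → non-residue.
(147/149) = -1 → non-residue.
Total quadratic residues among the 3: 1.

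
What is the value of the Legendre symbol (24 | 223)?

-1

Pull out 2^3: since 223 ≡ 7 (mod 8), (2/223) = +1, so (2/223)^3 = +1.
Reciprocity: 3 ≡ 3 and 223 ≡ 3 (mod 4), so (3/223) = −(223/3).
Reduce top mod 3: now compute (1/3).
Reached (1/3) = 1. Collecting the sign flips along the way, the symbol is -1.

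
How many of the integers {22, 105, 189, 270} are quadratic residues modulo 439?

(22/439) = +1 → QR.
(105/439) = -1 → non-residue.
(189/439) = -1 → non-residue.
(270/439) = -1 → non-residue.
Total quadratic residues among the 4: 1.

1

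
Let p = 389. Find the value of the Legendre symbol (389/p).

0

First reduce: 389 ≡ 0 (mod 389).
Top reduces to 0: gcd > 1, so the symbol is 0.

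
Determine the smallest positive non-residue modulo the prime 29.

2

(2/29) = −1, so 2 is the smallest positive non-residue mod 29.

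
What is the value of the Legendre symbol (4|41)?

1

Euler's criterion: (4/41) ≡ 4^20 (mod 41).
4^2 ≡ 16 (mod 41)
4^4 ≡ 10 (mod 41)
4^8 ≡ 18 (mod 41)
4^16 ≡ 37 (mod 41)
4^20 = 4^(16+4) ≡ 1 (mod 41).
Result is 1, so (4/41) = 1.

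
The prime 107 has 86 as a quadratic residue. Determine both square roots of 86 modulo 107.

Since 107 ≡ 3 (mod 4), a square root of 86 is 86^((107+1)/4) = 86^27 mod 107.
Repeated squaring: 86^2≡13, 86^4≡62, 86^8≡99, 86^16≡64 (mod 107).
86^27 = 86^(16+8+2+1) ≡ 34 (mod 107).
Check: 34² = 1156 ≡ 86 (mod 107). The two roots are 34 and 73.

34, 73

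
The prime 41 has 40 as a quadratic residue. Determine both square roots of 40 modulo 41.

9, 32

41 ≡ 1 (mod 4), so we find a root by search.
Trying successive values, 9² = 81 ≡ 40 (mod 41). The other root is 41 − 9 = 32.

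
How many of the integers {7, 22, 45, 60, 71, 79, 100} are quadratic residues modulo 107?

(7/107) = -1 → non-residue.
(22/107) = -1 → non-residue.
(45/107) = -1 → non-residue.
(60/107) = -1 → non-residue.
(71/107) = -1 → non-residue.
(79/107) = +1 → QR.
(100/107) = +1 → QR.
Total quadratic residues among the 7: 2.

2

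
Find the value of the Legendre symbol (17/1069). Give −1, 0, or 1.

Reciprocity: 17 ≡ 1 and 1069 ≡ 1 (mod 4), so (17/1069) = +(1069/17).
Reduce top mod 17: now compute (15/17).
Reciprocity: 15 ≡ 3 and 17 ≡ 1 (mod 4), so (15/17) = +(17/15).
Reduce top mod 15: now compute (2/15).
Pull out 2: since 15 ≡ 7 (mod 8), (2/15) = +1.
Reached (1/15) = 1. Collecting the sign flips along the way, the symbol is +1.

1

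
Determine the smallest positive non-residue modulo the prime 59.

(2/59) = −1, so 2 is the smallest positive non-residue mod 59.

2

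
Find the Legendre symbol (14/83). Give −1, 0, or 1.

-1

Pull out 2: since 83 ≡ 3 (mod 8), (2/83) = -1.
Reciprocity: 7 ≡ 3 and 83 ≡ 3 (mod 4), so (7/83) = −(83/7).
Reduce top mod 7: now compute (6/7).
Pull out 2: since 7 ≡ 7 (mod 8), (2/7) = +1.
Reciprocity: 3 ≡ 3 and 7 ≡ 3 (mod 4), so (3/7) = −(7/3).
Reduce top mod 3: now compute (1/3).
Reached (1/3) = 1. Collecting the sign flips along the way, the symbol is -1.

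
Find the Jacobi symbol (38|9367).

Pull out 2: since 9367 ≡ 7 (mod 8), (2/9367) = +1.
Reciprocity: 19 ≡ 3 and 9367 ≡ 3 (mod 4), so (19/9367) = −(9367/19).
Reduce top mod 19: now compute (0/19).
Top reduces to 0: gcd > 1, so the symbol is 0.

0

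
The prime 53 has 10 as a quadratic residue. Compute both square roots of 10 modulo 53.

53 ≡ 1 (mod 4), so we find a root by search.
Trying successive values, 13² = 169 ≡ 10 (mod 53). The other root is 53 − 13 = 40.

13, 40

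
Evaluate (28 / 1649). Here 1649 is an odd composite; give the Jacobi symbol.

1

Pull out 2^2: since 1649 ≡ 1 (mod 8), (2/1649) = +1, so (2/1649)^2 = +1.
Reciprocity: 7 ≡ 3 and 1649 ≡ 1 (mod 4), so (7/1649) = +(1649/7).
Reduce top mod 7: now compute (4/7).
Pull out 2^2: since 7 ≡ 7 (mod 8), (2/7) = +1, so (2/7)^2 = +1.
Reached (1/7) = 1. Collecting the sign flips along the way, the symbol is +1.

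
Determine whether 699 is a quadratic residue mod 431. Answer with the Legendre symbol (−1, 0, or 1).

-1

First reduce: 699 ≡ 268 (mod 431).
Pull out 2^2: since 431 ≡ 7 (mod 8), (2/431) = +1, so (2/431)^2 = +1.
Reciprocity: 67 ≡ 3 and 431 ≡ 3 (mod 4), so (67/431) = −(431/67).
Reduce top mod 67: now compute (29/67).
Reciprocity: 29 ≡ 1 and 67 ≡ 3 (mod 4), so (29/67) = +(67/29).
Reduce top mod 29: now compute (9/29).
Reciprocity: 9 ≡ 1 and 29 ≡ 1 (mod 4), so (9/29) = +(29/9).
Reduce top mod 9: now compute (2/9).
Pull out 2: since 9 ≡ 1 (mod 8), (2/9) = +1.
Reached (1/9) = 1. Collecting the sign flips along the way, the symbol is -1.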